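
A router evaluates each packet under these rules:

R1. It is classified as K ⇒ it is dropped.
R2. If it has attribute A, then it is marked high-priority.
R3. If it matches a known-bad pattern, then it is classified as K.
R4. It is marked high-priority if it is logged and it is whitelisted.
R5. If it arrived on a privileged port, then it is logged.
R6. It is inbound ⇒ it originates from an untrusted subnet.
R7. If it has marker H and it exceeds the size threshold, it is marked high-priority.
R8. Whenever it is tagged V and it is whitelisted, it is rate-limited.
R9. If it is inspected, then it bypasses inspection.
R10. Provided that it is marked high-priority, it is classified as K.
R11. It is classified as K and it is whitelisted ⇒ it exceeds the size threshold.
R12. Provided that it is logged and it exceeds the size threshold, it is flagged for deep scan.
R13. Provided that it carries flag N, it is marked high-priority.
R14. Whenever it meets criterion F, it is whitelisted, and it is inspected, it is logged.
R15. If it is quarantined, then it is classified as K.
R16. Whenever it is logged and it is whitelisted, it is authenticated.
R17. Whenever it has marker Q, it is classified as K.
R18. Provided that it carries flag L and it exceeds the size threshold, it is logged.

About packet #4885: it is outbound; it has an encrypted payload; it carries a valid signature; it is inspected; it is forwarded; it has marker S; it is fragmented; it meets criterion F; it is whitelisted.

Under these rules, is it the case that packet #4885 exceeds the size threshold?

By R14 (it meets criterion F, it is whitelisted, it is inspected): it is logged.
By R4 (it is logged, it is whitelisted): it is marked high-priority.
By R10 (it is marked high-priority): it is classified as K.
By R11 (it is classified as K, it is whitelisted): it exceeds the size threshold.

Yes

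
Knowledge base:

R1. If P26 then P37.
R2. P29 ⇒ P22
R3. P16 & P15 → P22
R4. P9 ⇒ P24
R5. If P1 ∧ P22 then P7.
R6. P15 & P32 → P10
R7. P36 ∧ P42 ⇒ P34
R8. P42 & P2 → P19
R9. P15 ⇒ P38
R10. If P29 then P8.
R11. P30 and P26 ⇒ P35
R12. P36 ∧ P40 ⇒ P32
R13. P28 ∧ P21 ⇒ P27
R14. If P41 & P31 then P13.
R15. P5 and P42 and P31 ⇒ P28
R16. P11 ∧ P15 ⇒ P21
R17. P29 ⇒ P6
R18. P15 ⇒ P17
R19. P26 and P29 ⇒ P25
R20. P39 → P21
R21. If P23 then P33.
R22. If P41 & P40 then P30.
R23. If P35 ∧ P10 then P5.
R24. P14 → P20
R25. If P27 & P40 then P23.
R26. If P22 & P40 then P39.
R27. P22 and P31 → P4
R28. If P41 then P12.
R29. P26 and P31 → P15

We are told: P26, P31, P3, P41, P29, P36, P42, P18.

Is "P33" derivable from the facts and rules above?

No

Forward chaining from the given facts derives: P37, P22, P34, P8, P13, P6, P25, P4, P12, P15, P38, P17.
The only rule concluding P33 is R21, which needs P23; that is never established.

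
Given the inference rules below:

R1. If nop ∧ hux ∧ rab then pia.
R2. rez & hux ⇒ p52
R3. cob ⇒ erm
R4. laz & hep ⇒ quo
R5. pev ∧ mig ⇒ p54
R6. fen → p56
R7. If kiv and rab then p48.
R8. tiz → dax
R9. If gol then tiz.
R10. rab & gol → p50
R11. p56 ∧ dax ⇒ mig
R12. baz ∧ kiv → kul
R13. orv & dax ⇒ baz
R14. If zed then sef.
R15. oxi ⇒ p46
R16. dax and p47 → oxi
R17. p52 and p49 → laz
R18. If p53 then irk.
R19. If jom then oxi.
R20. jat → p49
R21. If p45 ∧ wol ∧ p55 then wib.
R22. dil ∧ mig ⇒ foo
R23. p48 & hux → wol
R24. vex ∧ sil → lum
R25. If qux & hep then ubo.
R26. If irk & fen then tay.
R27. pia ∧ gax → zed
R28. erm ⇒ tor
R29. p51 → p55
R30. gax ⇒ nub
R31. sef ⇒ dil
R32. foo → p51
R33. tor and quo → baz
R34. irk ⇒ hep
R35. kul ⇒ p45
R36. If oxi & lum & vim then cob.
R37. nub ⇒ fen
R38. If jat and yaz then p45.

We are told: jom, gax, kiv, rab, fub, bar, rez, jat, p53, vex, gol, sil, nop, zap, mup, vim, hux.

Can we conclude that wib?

Yes

pia  (by R1: nop, hux, rab)
p52  (by R2: rez, hux)
p48  (by R7: kiv, rab)
tiz  (by R9: gol)
irk  (by R18: p53)
oxi  (by R19: jom)
p49  (by R20: jat)
wol  (by R23: p48, hux)
lum  (by R24: vex, sil)
zed  (by R27: pia, gax)
nub  (by R30: gax)
hep  (by R34: irk)
cob  (by R36: oxi, lum, vim)
fen  (by R37: nub)
erm  (by R3: cob)
p56  (by R6: fen)
dax  (by R8: tiz)
mig  (by R11: p56, dax)
sef  (by R14: zed)
laz  (by R17: p52, p49)
tor  (by R28: erm)
dil  (by R31: sef)
quo  (by R4: laz, hep)
foo  (by R22: dil, mig)
p51  (by R32: foo)
baz  (by R33: tor, quo)
kul  (by R12: baz, kiv)
p55  (by R29: p51)
p45  (by R35: kul)
wib  (by R21: p45, wol, p55)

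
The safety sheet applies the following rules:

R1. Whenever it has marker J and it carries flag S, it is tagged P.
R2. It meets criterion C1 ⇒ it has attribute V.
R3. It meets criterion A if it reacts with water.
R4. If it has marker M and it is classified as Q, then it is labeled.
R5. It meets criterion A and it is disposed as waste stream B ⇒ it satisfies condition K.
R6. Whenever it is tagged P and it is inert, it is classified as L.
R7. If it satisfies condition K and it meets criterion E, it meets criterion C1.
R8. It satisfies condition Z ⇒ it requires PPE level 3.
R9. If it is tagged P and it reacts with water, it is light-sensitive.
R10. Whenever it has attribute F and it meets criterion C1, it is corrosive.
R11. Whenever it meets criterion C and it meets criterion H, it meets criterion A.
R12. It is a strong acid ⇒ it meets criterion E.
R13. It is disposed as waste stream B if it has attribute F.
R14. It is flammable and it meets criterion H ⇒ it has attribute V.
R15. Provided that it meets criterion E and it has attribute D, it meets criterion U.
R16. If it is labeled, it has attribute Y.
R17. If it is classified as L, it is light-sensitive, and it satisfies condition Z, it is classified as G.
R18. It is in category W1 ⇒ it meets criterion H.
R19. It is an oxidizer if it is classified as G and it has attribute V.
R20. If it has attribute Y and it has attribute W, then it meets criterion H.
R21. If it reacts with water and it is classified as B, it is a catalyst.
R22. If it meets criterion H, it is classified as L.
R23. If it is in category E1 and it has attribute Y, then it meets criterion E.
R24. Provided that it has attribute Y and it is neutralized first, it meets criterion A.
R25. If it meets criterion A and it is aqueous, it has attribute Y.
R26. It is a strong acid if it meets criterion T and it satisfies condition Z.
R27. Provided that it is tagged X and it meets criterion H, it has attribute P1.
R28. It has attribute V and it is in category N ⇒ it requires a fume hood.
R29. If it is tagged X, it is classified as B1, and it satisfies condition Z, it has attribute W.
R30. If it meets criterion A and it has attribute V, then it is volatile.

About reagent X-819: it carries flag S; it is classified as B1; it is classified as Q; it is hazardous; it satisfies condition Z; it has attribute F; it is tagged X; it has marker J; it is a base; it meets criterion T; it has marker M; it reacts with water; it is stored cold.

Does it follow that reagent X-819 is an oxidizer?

By R1 (it has marker J, it carries flag S): it is tagged P.
By R3 (it reacts with water): it meets criterion A.
By R4 (it has marker M, it is classified as Q): it is labeled.
By R9 (it is tagged P, it reacts with water): it is light-sensitive.
By R13 (it has attribute F): it is disposed as waste stream B.
By R16 (it is labeled): it has attribute Y.
By R26 (it meets criterion T, it satisfies condition Z): it is a strong acid.
By R29 (it is tagged X, it is classified as B1, it satisfies condition Z): it has attribute W.
By R5 (it meets criterion A, it is disposed as waste stream B): it satisfies condition K.
By R12 (it is a strong acid): it meets criterion E.
By R20 (it has attribute Y, it has attribute W): it meets criterion H.
By R22 (it meets criterion H): it is classified as L.
By R7 (it satisfies condition K, it meets criterion E): it meets criterion C1.
By R17 (it is classified as L, it is light-sensitive, it satisfies condition Z): it is classified as G.
By R2 (it meets criterion C1): it has attribute V.
By R19 (it is classified as G, it has attribute V): it is an oxidizer.

Yes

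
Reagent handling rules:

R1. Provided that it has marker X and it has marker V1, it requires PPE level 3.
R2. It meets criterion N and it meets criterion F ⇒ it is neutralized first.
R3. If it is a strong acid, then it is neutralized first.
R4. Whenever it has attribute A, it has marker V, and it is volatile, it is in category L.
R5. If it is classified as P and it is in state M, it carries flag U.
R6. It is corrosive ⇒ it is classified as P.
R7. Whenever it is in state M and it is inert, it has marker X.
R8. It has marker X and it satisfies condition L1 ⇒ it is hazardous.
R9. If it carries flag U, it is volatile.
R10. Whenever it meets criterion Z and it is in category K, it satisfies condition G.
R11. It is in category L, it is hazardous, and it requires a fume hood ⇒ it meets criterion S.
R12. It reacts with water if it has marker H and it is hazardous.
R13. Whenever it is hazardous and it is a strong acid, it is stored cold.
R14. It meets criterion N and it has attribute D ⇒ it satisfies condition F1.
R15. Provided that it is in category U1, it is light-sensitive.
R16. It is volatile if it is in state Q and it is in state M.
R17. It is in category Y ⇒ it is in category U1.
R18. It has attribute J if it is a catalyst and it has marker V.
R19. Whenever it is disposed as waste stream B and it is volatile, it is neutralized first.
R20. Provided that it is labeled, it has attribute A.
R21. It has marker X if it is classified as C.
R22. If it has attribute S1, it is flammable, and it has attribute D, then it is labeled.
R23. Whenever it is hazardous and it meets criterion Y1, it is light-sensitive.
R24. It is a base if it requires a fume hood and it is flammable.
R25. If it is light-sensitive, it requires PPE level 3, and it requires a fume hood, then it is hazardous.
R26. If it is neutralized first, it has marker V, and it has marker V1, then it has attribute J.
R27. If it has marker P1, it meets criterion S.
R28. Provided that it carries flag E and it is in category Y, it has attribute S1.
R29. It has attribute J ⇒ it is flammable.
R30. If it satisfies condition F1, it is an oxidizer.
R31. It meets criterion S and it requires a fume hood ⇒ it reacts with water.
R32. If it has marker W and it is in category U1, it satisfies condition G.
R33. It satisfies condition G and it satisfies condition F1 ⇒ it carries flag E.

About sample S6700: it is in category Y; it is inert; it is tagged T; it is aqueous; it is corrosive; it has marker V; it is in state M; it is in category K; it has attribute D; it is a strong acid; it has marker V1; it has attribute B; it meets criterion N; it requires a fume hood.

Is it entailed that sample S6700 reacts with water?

Forward chaining from the given facts derives: is neutralized first, is classified as P, has marker X, satisfies condition F1, is in category U1, has attribute J, is flammable, is an oxidizer, requires PPE level 3, carries flag U, is volatile, is light-sensitive, is a base, is hazardous, is stored cold.
Rules concluding "it reacts with water": R12 needs "it has marker H"; R31 needs "it meets criterion S" — none of these are established.

No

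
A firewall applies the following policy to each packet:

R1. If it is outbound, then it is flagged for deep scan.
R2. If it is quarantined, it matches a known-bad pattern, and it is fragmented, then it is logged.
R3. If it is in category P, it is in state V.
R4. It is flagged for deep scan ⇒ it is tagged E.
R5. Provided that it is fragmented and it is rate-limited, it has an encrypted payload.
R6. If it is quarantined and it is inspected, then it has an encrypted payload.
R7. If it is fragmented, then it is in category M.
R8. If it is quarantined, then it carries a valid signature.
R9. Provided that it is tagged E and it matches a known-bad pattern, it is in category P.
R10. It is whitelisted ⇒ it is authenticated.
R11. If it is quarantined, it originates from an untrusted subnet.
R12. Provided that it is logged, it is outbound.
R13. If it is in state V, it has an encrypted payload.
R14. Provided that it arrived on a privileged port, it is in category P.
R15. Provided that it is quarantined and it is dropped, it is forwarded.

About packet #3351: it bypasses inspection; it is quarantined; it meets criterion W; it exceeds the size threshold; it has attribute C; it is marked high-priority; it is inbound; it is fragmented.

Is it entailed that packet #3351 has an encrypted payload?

Forward chaining from the given facts derives: is in category M, carries a valid signature, originates from an untrusted subnet.
Rules concluding "it has an encrypted payload": R5 needs "it is rate-limited"; R6 needs "it is inspected"; R13 needs "it is in state V" — none of these are established.

No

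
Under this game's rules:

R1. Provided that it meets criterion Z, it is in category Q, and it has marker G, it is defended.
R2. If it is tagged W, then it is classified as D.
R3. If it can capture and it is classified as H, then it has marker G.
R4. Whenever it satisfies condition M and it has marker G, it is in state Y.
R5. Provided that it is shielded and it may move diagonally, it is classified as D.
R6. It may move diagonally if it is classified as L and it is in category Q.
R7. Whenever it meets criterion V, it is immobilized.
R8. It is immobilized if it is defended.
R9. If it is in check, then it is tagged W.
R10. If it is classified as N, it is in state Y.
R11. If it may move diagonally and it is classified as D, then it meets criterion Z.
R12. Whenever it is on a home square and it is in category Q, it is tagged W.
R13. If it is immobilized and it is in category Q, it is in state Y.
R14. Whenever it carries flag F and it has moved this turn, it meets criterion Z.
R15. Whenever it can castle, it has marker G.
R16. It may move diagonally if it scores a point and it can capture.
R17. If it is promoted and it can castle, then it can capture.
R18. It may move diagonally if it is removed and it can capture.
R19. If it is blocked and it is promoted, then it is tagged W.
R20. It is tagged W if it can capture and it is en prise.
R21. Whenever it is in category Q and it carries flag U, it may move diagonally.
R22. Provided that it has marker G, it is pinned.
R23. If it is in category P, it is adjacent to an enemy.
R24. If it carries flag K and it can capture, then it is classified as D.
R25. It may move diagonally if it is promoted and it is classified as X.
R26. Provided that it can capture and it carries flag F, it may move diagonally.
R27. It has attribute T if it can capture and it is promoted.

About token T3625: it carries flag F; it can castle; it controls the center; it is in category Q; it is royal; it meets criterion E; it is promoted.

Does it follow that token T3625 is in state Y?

No

Forward chaining from the given facts derives: has marker G, can capture, is pinned, may move diagonally, has attribute T.
Rules concluding "it is in state Y": R4 needs "it satisfies condition M"; R10 needs "it is classified as N"; R13 needs "it is immobilized" — none of these are established.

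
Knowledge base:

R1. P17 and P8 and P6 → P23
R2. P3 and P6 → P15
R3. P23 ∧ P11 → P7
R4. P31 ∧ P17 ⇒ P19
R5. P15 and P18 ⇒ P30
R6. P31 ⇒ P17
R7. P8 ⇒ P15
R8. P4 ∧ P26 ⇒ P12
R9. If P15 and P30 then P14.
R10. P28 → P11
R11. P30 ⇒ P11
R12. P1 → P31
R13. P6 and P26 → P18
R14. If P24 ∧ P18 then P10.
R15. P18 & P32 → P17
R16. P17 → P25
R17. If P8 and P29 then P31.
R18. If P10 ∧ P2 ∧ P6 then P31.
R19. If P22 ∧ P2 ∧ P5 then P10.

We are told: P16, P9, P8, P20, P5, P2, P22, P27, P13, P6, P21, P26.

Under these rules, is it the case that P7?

P15  (by R7: P8)
P18  (by R13: P6, P26)
P10  (by R19: P22, P2, P5)
P30  (by R5: P15, P18)
P11  (by R11: P30)
P31  (by R18: P10, P2, P6)
P17  (by R6: P31)
P23  (by R1: P17, P8, P6)
P7  (by R3: P23, P11)

Yes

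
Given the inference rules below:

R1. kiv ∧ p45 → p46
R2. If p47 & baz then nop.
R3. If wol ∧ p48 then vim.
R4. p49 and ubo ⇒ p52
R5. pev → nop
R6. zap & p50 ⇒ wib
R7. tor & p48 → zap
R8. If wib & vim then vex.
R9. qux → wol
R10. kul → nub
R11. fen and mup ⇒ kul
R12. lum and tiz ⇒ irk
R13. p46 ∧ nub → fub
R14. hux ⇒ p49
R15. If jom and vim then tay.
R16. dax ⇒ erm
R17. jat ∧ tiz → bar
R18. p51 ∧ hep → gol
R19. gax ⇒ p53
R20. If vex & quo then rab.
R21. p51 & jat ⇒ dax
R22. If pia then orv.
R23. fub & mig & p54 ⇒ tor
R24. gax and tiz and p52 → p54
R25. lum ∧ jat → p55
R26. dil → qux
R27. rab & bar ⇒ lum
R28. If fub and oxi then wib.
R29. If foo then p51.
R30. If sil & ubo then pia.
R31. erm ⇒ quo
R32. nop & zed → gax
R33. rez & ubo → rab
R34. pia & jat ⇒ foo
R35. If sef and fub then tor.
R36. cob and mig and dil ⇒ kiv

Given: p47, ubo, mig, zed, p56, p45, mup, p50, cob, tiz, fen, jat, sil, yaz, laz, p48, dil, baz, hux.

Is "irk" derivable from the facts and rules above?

Yes

nop  (by R2: p47, baz)
kul  (by R11: fen, mup)
p49  (by R14: hux)
bar  (by R17: jat, tiz)
qux  (by R26: dil)
pia  (by R30: sil, ubo)
gax  (by R32: nop, zed)
foo  (by R34: pia, jat)
kiv  (by R36: cob, mig, dil)
p46  (by R1: kiv, p45)
p52  (by R4: p49, ubo)
wol  (by R9: qux)
nub  (by R10: kul)
fub  (by R13: p46, nub)
p54  (by R24: gax, tiz, p52)
p51  (by R29: foo)
vim  (by R3: wol, p48)
dax  (by R21: p51, jat)
tor  (by R23: fub, mig, p54)
zap  (by R7: tor, p48)
erm  (by R16: dax)
quo  (by R31: erm)
wib  (by R6: zap, p50)
vex  (by R8: wib, vim)
rab  (by R20: vex, quo)
lum  (by R27: rab, bar)
irk  (by R12: lum, tiz)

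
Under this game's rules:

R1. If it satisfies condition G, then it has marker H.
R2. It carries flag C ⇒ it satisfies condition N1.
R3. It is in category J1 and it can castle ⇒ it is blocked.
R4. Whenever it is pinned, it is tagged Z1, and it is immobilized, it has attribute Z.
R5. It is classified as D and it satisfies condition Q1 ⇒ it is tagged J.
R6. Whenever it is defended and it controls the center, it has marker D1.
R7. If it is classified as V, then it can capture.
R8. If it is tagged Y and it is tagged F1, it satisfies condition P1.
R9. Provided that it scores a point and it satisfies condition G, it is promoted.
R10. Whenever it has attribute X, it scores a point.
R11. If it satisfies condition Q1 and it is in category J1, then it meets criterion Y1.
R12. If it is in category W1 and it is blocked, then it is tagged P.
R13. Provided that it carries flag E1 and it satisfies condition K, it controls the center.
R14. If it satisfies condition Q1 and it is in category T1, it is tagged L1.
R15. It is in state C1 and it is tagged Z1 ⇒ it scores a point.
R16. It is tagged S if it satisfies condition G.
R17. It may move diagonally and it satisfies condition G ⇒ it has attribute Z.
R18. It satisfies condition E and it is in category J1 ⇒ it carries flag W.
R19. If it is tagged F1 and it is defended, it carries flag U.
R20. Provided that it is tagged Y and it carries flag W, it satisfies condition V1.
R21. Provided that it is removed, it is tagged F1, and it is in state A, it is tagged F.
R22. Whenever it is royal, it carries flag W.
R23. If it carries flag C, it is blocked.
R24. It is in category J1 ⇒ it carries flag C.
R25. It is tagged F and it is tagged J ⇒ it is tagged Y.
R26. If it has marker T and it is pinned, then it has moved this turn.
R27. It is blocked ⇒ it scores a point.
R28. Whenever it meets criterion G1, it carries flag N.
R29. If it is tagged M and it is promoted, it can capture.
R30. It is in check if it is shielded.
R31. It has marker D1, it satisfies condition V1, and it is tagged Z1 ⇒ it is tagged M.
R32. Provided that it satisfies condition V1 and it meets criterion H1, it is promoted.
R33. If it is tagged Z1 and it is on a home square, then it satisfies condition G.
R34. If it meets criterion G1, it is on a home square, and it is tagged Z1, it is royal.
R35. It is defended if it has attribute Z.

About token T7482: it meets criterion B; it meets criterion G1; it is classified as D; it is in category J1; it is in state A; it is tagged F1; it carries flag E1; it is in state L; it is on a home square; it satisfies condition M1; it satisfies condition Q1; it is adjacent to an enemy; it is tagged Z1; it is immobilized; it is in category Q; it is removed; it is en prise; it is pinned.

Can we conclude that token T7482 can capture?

No

Forward chaining from the given facts derives: has attribute Z, is tagged J, meets criterion Y1, is tagged F, carries flag C, is tagged Y, carries flag N, satisfies condition G, is royal, is defended, has marker H, satisfies condition N1, satisfies condition P1, is tagged S, carries flag U, carries flag W, is blocked, scores a point, is promoted, satisfies condition V1.
Rules concluding "it can capture": R7 needs "it is classified as V"; R29 needs "it is tagged M" — none of these are established.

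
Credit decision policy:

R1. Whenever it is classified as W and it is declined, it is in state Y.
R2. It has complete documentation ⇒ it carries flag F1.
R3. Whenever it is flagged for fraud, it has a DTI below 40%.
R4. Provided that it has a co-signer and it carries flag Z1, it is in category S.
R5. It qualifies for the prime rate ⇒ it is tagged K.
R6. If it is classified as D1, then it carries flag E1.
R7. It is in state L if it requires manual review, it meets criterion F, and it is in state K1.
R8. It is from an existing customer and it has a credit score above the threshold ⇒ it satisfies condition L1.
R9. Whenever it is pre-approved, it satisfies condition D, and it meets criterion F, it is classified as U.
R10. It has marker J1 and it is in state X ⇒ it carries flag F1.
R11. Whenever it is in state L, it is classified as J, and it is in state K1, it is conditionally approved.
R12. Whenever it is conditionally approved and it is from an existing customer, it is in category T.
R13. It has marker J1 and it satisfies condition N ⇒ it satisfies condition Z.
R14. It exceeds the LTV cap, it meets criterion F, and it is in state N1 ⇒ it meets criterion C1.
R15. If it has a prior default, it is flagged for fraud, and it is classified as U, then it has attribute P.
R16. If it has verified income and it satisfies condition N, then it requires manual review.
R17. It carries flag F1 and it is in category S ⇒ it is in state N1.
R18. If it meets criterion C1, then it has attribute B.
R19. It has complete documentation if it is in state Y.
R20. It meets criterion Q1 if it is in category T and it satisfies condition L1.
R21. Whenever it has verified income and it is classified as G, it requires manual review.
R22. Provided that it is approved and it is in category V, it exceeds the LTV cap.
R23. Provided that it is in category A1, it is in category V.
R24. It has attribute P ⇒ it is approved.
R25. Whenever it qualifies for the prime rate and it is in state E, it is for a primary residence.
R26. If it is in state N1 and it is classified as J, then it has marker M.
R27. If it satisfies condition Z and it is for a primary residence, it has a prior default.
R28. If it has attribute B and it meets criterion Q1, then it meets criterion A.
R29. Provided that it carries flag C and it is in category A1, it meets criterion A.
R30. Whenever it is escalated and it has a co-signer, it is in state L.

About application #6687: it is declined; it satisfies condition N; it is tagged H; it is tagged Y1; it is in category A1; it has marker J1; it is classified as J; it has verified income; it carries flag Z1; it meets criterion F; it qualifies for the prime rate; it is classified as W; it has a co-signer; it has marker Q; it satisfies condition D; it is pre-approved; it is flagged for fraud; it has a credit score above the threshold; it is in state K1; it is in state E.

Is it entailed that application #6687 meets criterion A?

Forward chaining from the given facts derives: is in state Y, has a DTI below 40%, is in category S, is tagged K, is classified as U, satisfies condition Z, requires manual review, has complete documentation, is in category V, is for a primary residence, has a prior default, carries flag F1, is in state L, is conditionally approved, has attribute P, is in state N1, is approved, has marker M, exceeds the LTV cap, meets criterion C1, has attribute B.
Rules concluding "it meets criterion A": R28 needs "it meets criterion Q1"; R29 needs "it carries flag C" — none of these are established.

No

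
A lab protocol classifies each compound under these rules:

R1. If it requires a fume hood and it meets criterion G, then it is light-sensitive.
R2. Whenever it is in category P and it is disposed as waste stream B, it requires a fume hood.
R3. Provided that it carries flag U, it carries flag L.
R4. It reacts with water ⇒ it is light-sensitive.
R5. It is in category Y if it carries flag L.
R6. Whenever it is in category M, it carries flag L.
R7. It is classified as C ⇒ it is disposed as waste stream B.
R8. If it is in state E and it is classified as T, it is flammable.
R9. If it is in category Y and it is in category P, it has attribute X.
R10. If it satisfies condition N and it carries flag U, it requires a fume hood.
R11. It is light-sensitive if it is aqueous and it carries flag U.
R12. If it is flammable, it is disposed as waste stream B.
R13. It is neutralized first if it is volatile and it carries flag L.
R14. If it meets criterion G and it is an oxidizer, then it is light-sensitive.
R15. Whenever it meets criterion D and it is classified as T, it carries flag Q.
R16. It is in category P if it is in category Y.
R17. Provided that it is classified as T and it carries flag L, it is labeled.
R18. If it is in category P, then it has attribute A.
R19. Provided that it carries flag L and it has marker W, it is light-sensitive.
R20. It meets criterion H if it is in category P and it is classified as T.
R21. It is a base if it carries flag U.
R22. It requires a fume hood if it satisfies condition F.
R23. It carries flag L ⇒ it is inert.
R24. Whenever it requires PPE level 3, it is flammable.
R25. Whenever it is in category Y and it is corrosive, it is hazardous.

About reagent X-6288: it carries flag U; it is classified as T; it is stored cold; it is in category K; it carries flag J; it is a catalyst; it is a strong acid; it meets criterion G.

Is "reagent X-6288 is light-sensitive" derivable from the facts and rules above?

No

Forward chaining from the given facts derives: carries flag L, is in category Y, is in category P, is labeled, has attribute A, meets criterion H, is a base, is inert, has attribute X.
Rules concluding "it is light-sensitive": R1 needs "it requires a fume hood"; R4 needs "it reacts with water"; R11 needs "it is aqueous"; R14 needs "it is an oxidizer"; R19 needs "it has marker W" — none of these are established.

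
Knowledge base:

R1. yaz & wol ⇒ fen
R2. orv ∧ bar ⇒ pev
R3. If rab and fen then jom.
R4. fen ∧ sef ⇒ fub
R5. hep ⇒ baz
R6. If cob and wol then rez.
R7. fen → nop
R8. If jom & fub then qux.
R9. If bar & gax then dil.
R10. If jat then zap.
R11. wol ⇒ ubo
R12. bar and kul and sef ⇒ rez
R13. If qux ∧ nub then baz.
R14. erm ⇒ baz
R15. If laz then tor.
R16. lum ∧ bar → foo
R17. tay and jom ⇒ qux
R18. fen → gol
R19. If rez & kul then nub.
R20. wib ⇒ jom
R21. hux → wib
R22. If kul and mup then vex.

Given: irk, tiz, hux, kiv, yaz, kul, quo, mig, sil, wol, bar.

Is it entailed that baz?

No

Forward chaining from the given facts derives: fen, nop, ubo, gol, wib, jom.
Rules concluding baz: R5 needs hep; R13 needs qux; R14 needs erm — none of these are established.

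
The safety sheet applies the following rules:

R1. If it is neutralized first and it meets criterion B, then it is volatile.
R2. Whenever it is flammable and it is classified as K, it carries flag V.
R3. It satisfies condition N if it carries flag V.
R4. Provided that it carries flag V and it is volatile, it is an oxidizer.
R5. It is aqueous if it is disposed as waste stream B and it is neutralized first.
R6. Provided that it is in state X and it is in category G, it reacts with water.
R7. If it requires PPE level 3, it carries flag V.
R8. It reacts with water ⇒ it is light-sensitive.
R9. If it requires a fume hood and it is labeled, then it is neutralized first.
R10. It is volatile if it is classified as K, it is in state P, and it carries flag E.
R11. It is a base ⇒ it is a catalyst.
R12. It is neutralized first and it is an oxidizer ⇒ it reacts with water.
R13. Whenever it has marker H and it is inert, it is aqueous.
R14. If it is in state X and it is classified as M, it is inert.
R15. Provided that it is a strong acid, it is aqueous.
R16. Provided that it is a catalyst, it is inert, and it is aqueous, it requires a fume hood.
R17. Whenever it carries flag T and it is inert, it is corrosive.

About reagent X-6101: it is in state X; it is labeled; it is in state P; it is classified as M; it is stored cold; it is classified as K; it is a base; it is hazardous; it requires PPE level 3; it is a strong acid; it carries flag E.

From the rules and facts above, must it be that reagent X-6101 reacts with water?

By R7 (it requires PPE level 3): it carries flag V.
By R10 (it is classified as K, it is in state P, it carries flag E): it is volatile.
By R11 (it is a base): it is a catalyst.
By R14 (it is in state X, it is classified as M): it is inert.
By R15 (it is a strong acid): it is aqueous.
By R16 (it is a catalyst, it is inert, it is aqueous): it requires a fume hood.
By R4 (it carries flag V, it is volatile): it is an oxidizer.
By R9 (it requires a fume hood, it is labeled): it is neutralized first.
By R12 (it is neutralized first, it is an oxidizer): it reacts with water.

Yes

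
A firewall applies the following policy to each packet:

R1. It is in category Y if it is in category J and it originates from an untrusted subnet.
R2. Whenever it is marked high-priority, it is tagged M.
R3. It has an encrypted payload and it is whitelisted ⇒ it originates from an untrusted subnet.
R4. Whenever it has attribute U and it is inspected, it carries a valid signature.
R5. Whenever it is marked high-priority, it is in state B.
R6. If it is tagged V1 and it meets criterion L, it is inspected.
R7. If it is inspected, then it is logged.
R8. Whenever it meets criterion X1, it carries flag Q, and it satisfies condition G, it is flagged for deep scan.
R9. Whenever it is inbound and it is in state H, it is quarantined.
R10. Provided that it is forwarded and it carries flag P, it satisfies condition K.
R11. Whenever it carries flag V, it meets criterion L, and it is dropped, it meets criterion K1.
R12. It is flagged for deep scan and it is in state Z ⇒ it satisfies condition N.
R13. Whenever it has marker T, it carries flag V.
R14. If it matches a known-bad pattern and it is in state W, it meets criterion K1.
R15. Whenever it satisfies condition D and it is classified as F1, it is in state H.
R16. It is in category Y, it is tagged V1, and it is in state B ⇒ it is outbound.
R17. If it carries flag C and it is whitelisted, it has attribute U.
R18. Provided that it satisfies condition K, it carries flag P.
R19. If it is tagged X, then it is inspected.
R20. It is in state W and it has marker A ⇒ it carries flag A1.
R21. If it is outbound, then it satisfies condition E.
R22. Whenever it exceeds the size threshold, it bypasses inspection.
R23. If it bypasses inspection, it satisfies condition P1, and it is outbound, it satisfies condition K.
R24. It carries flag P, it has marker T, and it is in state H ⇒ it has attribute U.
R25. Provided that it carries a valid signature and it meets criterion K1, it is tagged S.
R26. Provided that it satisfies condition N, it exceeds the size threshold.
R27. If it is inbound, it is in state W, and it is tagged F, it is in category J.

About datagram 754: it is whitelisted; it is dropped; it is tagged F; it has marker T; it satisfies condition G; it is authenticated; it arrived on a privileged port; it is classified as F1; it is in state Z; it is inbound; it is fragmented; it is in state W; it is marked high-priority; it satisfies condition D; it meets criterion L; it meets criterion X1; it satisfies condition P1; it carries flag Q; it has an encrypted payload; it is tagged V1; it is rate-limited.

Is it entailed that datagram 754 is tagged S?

Yes

By R3 (it has an encrypted payload, it is whitelisted): it originates from an untrusted subnet.
By R5 (it is marked high-priority): it is in state B.
By R6 (it is tagged V1, it meets criterion L): it is inspected.
By R8 (it meets criterion X1, it carries flag Q, it satisfies condition G): it is flagged for deep scan.
By R12 (it is flagged for deep scan, it is in state Z): it satisfies condition N.
By R13 (it has marker T): it carries flag V.
By R15 (it satisfies condition D, it is classified as F1): it is in state H.
By R26 (it satisfies condition N): it exceeds the size threshold.
By R27 (it is inbound, it is in state W, it is tagged F): it is in category J.
By R1 (it is in category J, it originates from an untrusted subnet): it is in category Y.
By R11 (it carries flag V, it meets criterion L, it is dropped): it meets criterion K1.
By R16 (it is in category Y, it is tagged V1, it is in state B): it is outbound.
By R22 (it exceeds the size threshold): it bypasses inspection.
By R23 (it bypasses inspection, it satisfies condition P1, it is outbound): it satisfies condition K.
By R18 (it satisfies condition K): it carries flag P.
By R24 (it carries flag P, it has marker T, it is in state H): it has attribute U.
By R4 (it has attribute U, it is inspected): it carries a valid signature.
By R25 (it carries a valid signature, it meets criterion K1): it is tagged S.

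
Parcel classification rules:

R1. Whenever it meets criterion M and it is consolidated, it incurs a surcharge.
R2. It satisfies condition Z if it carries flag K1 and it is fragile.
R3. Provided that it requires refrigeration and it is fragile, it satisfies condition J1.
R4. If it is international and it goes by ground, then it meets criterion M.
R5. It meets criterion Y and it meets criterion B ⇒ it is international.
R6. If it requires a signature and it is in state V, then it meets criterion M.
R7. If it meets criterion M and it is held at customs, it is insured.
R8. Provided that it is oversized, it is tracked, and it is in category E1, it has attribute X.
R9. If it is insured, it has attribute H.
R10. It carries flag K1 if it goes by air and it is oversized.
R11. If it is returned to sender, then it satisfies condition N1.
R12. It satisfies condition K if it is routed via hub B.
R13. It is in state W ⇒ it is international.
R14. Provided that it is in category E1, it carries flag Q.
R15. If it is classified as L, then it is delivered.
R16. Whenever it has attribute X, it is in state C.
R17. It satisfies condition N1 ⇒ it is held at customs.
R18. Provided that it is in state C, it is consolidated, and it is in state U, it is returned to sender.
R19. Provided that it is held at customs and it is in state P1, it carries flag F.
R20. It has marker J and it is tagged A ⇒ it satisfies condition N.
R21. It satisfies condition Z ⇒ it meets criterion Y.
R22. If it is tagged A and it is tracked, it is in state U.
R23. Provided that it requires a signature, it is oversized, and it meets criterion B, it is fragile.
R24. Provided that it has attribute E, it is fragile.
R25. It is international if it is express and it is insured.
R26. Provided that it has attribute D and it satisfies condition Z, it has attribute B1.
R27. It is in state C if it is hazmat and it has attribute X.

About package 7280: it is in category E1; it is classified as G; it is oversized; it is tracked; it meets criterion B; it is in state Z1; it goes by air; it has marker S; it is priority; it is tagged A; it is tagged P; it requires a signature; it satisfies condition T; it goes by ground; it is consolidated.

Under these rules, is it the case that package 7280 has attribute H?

By R8 (it is oversized, it is tracked, it is in category E1): it has attribute X.
By R10 (it goes by air, it is oversized): it carries flag K1.
By R16 (it has attribute X): it is in state C.
By R22 (it is tagged A, it is tracked): it is in state U.
By R23 (it requires a signature, it is oversized, it meets criterion B): it is fragile.
By R2 (it carries flag K1, it is fragile): it satisfies condition Z.
By R18 (it is in state C, it is consolidated, it is in state U): it is returned to sender.
By R21 (it satisfies condition Z): it meets criterion Y.
By R5 (it meets criterion Y, it meets criterion B): it is international.
By R11 (it is returned to sender): it satisfies condition N1.
By R17 (it satisfies condition N1): it is held at customs.
By R4 (it is international, it goes by ground): it meets criterion M.
By R7 (it meets criterion M, it is held at customs): it is insured.
By R9 (it is insured): it has attribute H.

Yes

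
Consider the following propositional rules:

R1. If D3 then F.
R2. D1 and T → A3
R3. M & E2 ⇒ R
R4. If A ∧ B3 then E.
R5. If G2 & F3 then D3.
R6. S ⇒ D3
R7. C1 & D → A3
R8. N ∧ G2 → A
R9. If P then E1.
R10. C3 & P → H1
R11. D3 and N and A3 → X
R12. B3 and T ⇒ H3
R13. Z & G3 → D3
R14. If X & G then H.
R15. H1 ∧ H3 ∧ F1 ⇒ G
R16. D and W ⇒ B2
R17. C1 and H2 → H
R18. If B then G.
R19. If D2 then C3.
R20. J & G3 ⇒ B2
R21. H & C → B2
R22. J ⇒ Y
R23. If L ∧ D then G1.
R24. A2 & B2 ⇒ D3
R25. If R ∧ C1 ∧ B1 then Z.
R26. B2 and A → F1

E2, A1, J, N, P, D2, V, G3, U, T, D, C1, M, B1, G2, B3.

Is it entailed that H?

R  (by R3: M, E2)
A3  (by R7: C1, D)
A  (by R8: N, G2)
H3  (by R12: B3, T)
C3  (by R19: D2)
B2  (by R20: J, G3)
Z  (by R25: R, C1, B1)
F1  (by R26: B2, A)
H1  (by R10: C3, P)
D3  (by R13: Z, G3)
G  (by R15: H1, H3, F1)
X  (by R11: D3, N, A3)
H  (by R14: X, G)

Yes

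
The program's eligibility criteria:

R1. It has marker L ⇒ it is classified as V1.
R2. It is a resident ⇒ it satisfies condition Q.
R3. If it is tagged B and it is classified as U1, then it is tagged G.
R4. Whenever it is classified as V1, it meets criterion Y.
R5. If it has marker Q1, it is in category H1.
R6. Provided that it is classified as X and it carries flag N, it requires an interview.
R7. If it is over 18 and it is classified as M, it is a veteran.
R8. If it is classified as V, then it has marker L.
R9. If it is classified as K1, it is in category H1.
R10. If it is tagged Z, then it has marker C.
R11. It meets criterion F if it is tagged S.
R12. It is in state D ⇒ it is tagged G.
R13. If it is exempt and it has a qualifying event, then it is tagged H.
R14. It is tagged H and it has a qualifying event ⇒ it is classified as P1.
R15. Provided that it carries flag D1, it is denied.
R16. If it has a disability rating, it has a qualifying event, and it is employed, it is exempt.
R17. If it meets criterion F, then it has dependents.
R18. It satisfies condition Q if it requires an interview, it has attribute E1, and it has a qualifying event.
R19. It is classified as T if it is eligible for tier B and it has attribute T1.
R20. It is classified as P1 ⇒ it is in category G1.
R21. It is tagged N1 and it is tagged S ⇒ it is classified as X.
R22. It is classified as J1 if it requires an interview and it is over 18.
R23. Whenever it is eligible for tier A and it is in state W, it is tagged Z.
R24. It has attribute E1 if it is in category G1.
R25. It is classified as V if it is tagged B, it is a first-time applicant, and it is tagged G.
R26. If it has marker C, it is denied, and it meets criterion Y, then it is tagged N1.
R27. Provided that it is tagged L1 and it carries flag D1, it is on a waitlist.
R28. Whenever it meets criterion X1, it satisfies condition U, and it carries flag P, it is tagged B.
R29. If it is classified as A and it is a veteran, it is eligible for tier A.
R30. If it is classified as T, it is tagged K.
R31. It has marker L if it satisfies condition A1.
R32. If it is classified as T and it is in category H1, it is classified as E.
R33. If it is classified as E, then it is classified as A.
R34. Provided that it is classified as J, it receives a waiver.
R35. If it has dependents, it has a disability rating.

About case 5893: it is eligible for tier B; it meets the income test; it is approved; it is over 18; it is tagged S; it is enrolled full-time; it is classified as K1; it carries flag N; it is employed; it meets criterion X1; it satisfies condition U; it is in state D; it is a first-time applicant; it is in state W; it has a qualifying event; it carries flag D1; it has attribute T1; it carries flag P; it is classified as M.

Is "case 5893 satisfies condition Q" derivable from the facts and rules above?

By R7 (it is over 18, it is classified as M): it is a veteran.
By R9 (it is classified as K1): it is in category H1.
By R11 (it is tagged S): it meets criterion F.
By R12 (it is in state D): it is tagged G.
By R15 (it carries flag D1): it is denied.
By R17 (it meets criterion F): it has dependents.
By R19 (it is eligible for tier B, it has attribute T1): it is classified as T.
By R28 (it meets criterion X1, it satisfies condition U, it carries flag P): it is tagged B.
By R32 (it is classified as T, it is in category H1): it is classified as E.
By R33 (it is classified as E): it is classified as A.
By R35 (it has dependents): it has a disability rating.
By R16 (it has a disability rating, it has a qualifying event, it is employed): it is exempt.
By R25 (it is tagged B, it is a first-time applicant, it is tagged G): it is classified as V.
By R29 (it is classified as A, it is a veteran): it is eligible for tier A.
By R8 (it is classified as V): it has marker L.
By R13 (it is exempt, it has a qualifying event): it is tagged H.
By R14 (it is tagged H, it has a qualifying event): it is classified as P1.
By R20 (it is classified as P1): it is in category G1.
By R23 (it is eligible for tier A, it is in state W): it is tagged Z.
By R24 (it is in category G1): it has attribute E1.
By R1 (it has marker L): it is classified as V1.
By R4 (it is classified as V1): it meets criterion Y.
By R10 (it is tagged Z): it has marker C.
By R26 (it has marker C, it is denied, it meets criterion Y): it is tagged N1.
By R21 (it is tagged N1, it is tagged S): it is classified as X.
By R6 (it is classified as X, it carries flag N): it requires an interview.
By R18 (it requires an interview, it has attribute E1, it has a qualifying event): it satisfies condition Q.

Yes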